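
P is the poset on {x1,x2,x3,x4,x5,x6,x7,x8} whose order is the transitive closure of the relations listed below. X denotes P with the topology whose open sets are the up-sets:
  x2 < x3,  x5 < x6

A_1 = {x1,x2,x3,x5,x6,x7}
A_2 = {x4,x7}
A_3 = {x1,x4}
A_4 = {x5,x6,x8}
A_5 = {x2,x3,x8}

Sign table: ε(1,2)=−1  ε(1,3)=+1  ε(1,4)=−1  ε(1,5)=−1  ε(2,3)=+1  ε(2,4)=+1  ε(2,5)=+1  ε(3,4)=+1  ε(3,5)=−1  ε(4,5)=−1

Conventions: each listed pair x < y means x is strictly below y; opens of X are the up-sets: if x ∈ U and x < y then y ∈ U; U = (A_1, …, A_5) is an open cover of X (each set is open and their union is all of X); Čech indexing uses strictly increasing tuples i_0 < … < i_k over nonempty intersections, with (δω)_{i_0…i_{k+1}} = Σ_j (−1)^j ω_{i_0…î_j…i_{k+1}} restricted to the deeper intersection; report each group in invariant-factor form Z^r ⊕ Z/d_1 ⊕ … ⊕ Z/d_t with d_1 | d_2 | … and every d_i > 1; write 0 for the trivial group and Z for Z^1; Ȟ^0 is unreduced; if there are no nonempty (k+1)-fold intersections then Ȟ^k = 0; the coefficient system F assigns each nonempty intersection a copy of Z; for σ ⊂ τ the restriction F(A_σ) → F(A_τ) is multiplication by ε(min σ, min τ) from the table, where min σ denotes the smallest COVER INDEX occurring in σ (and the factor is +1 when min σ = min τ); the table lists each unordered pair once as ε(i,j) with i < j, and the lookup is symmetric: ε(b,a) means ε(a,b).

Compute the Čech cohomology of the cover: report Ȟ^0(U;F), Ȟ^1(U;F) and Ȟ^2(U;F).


intersection data:
  A12={x7} A13={x1} A14={x5,x6} A15={x2,x3} A23={x4} A45={x8}
C dims 5,6; δ0: rk 5, SNF 1^4·2
Ȟ^0 = (5 − 5) − 0 = 0, so Ȟ^0 ≅ 0
Ȟ^1 = (6 − 0) − 5 = 1 plus torsion [2], so Ȟ^1 ≅ Z ⊕ Z/2
Ȟ^2 = (0 − 0) − 0 = 0, so Ȟ^2 ≅ 0

Ȟ^0 ≅ 0,  Ȟ^1 ≅ Z ⊕ Z/2,  Ȟ^2 ≅ 0


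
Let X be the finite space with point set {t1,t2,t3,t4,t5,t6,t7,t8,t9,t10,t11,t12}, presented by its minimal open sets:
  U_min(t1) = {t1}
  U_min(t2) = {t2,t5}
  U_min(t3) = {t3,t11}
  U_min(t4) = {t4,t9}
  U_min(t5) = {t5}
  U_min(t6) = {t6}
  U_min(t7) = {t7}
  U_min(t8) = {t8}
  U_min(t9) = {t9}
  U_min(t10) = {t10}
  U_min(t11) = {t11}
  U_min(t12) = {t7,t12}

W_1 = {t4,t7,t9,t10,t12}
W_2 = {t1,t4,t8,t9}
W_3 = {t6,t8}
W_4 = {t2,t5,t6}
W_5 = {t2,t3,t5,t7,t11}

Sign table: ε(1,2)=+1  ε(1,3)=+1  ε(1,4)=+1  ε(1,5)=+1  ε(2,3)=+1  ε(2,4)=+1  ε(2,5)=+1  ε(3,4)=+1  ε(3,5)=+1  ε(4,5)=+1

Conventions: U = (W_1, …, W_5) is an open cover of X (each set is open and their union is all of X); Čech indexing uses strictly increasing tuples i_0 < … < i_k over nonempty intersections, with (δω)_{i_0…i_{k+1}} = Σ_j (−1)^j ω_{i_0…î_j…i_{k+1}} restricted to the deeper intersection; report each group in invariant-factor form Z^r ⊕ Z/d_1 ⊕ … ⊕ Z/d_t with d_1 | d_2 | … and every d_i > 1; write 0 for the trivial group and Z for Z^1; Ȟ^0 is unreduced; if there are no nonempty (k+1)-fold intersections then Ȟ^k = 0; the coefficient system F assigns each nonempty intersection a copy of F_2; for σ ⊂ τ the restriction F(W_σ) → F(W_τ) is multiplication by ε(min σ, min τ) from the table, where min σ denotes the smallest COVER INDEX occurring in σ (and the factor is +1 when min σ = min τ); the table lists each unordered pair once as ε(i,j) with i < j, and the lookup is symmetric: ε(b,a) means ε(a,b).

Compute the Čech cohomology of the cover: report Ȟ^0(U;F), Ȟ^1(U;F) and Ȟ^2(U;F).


cover nerve:
  W12={t4,t9} W15={t7} W23={t8} W34={t6} W45={t2,t5}
C dims 5,5; δ0: rk_F2 4
Ȟ^0: (5−4)−0=1 ⇒ Z/2
Ȟ^1: (5−0)−4=1 ⇒ Z/2
Ȟ^2: (0−0)−0=0 ⇒ 0

Ȟ^0(U;F) ≅ Z/2; Ȟ^1(U;F) ≅ Z/2; Ȟ^2(U;F) ≅ 0


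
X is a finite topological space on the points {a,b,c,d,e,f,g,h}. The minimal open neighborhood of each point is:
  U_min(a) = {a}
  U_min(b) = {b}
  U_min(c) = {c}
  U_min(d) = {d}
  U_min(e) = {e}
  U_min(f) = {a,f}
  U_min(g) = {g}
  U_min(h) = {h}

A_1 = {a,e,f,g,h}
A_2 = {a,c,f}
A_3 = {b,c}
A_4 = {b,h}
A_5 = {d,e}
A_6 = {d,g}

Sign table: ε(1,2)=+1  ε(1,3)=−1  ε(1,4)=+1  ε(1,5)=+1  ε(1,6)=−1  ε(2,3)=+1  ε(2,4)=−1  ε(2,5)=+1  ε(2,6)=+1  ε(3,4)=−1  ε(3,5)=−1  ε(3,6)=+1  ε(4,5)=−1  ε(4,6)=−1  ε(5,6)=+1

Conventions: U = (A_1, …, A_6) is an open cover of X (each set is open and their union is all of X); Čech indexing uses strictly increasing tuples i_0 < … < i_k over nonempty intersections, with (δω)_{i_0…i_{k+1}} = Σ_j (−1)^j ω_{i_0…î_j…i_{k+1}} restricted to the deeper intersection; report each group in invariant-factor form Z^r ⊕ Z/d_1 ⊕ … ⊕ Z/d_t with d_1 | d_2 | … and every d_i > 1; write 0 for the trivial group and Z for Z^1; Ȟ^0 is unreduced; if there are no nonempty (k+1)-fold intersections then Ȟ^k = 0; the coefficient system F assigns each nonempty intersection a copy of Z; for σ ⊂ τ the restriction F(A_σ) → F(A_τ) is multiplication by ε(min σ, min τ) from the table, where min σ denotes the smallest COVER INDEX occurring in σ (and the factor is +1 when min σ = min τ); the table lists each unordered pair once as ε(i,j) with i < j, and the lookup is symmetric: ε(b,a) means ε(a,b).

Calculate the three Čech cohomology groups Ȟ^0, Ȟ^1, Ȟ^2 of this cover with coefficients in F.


intersection data:
  A12={a,f} A14={h} A15={e} A16={g} A23={c} A34={b} A56={d}
C dims 6,7; δ0: rk 6, SNF 1^5·2
Ȟ^0 = (6 − 6) − 0 = 0, so Ȟ^0 ≅ 0
Ȟ^1 = (7 − 0) − 6 = 1 plus torsion [2], so Ȟ^1 ≅ Z ⊕ Z/2
Ȟ^2 = (0 − 0) − 0 = 0, so Ȟ^2 ≅ 0

Ȟ^0 = 0, Ȟ^1 = Z ⊕ Z/2, Ȟ^2 = 0


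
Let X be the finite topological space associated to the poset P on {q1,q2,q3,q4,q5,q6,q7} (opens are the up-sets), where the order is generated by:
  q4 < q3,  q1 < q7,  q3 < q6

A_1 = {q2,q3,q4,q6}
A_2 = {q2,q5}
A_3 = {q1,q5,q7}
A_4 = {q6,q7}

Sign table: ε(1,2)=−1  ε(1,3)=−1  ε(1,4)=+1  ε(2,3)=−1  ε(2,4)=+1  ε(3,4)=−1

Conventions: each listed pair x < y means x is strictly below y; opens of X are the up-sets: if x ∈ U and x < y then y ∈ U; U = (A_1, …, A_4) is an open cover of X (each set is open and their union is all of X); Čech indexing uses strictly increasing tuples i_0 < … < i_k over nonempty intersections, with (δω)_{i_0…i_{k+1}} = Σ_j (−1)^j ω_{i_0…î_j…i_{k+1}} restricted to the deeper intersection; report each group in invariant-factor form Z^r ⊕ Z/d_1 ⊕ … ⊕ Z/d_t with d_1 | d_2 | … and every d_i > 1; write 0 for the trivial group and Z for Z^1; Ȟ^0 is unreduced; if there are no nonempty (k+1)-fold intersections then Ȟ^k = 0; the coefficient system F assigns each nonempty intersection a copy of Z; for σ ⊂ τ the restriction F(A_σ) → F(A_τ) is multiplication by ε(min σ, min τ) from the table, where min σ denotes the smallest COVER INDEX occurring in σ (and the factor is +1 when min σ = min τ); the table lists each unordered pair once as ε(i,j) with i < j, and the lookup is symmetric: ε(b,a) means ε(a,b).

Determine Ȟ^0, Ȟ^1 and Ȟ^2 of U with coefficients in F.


Ȟ^0(U;F) ≅ 0, Ȟ^1(U;F) ≅ Z/2, Ȟ^2(U;F) ≅ 0

intersection data:
  A12={q2} A14={q6} A23={q5} A34={q7}
C dims 4,4; δ0: rk 4, SNF 1^3·2
Ȟ^0 = (4 − 4) − 0 = 0, so Ȟ^0 ≅ 0
Ȟ^1 = (4 − 0) − 4 = 0 plus torsion [2], so Ȟ^1 ≅ Z/2
Ȟ^2 = (0 − 0) − 0 = 0, so Ȟ^2 ≅ 0


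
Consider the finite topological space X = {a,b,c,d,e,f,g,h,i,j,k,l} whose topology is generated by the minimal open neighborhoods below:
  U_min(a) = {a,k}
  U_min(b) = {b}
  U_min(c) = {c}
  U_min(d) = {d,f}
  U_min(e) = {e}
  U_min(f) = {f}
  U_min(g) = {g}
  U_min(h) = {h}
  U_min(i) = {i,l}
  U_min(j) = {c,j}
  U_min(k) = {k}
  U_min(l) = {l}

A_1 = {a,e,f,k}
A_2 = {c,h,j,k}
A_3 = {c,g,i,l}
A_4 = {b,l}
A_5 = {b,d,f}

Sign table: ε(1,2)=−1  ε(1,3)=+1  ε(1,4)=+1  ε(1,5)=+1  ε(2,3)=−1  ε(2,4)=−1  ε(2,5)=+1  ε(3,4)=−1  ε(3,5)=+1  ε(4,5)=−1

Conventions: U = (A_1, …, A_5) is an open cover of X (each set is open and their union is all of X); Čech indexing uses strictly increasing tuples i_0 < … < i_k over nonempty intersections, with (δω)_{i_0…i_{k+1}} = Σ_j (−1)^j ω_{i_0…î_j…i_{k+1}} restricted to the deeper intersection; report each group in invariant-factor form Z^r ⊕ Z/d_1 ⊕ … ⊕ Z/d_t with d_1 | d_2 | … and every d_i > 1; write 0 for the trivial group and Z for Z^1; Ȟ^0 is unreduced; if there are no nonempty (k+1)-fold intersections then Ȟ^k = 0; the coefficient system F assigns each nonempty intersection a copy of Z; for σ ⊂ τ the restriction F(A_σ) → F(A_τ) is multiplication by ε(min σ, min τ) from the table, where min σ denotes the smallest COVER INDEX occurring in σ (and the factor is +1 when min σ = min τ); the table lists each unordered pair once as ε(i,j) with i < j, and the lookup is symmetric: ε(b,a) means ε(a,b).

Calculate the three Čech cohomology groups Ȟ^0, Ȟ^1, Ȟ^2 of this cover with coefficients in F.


Ȟ^0(U;F) ≅ Z, Ȟ^1(U;F) ≅ Z and Ȟ^2(U;F) ≅ 0

nonempty intersections:
  A12={k} A15={f} A23={c} A34={l} A45={b}
C dims 5,5; δ0: rk 4, SNF 1^4
Ȟ^0: (5−4)−0=1 ⇒ Z
Ȟ^1: (5−0)−4=1 ⇒ Z
Ȟ^2: (0−0)−0=0 ⇒ 0


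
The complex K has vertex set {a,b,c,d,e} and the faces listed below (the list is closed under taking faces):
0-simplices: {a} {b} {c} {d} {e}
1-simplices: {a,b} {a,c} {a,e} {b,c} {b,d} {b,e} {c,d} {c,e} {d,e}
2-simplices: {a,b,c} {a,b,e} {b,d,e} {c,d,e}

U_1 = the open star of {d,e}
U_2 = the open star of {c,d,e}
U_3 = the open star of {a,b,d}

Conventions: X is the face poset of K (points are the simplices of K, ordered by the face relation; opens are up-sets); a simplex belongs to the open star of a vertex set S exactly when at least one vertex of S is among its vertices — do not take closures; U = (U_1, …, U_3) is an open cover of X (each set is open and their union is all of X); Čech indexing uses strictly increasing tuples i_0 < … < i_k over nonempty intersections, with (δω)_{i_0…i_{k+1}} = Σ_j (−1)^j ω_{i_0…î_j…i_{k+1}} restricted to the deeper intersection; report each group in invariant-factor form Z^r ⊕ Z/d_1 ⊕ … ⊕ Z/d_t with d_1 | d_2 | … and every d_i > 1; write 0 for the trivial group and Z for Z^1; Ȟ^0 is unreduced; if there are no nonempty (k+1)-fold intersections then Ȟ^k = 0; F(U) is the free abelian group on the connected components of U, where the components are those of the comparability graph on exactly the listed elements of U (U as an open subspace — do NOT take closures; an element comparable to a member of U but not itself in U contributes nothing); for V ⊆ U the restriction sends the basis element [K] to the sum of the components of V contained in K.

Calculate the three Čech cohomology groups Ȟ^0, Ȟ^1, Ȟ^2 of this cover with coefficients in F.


Ȟ^0 ≅ Z; Ȟ^1 ≅ Z; Ȟ^2 ≅ 0

intersection data:
  U1={{d},{e},{a,e},{b,d},{b,e},{c,d},{c,e},{d,e},{a,b,e},{b,d,e},{c,d,e}} U2={{c},{d},{e},{a,c},{a,e},{b,c},{b,d},{b,e},{c,d},{c,e},{d,e},{a,b,c},{a,b,e},{b,d,e},{c,d,e}} U3={{a},{b},{d},{a,b},{a,c},{a,e},{b,c},{b,d},{b,e},{c,d},{d,e},{a,b,c},{a,b,e},{b,d,e},{c,d,e}}
  U12={{d},{e},{a,e},{b,d},{b,e},{c,d},{c,e},{d,e},{a,b,e},{b,d,e},{c,d,e}} U13={{d},{a,e},{b,d},{b,e},{c,d},{d,e},{a,b,e},{b,d,e},{c,d,e}} U23={{d},{a,c},{a,e},{b,c},{b,d},{b,e},{c,d},{d,e},{a,b,c},{a,b,e},{b,d,e},{c,d,e}}
  U123={{d},{a,e},{b,d},{b,e},{c,d},{d,e},{a,b,e},{b,d,e},{c,d,e}}
components per intersection:
  U1: {{d},{e},{a,e},{b,d},{b,e},{c,d},{c,e},{d,e},{a,b,e},{b,d,e},{c,d,e}}
  U2: {{c},{d},{e},{a,c},{a,e},{b,c},{b,d},{b,e},{c,d},{c,e},{d,e},{a,b,c},{a,b,e},{b,d,e},{c,d,e}}
  U3: {{a},{b},{d},{a,b},{a,c},{a,e},{b,c},{b,d},{b,e},{c,d},{d,e},{a,b,c},{a,b,e},{b,d,e},{c,d,e}}
  U12: {{d},{e},{a,e},{b,d},{b,e},{c,d},{c,e},{d,e},{a,b,e},{b,d,e},{c,d,e}}
  U13: {{d},{a,e},{b,d},{b,e},{c,d},{d,e},{a,b,e},{b,d,e},{c,d,e}}
  U23: {{d},{a,e},{b,d},{b,e},{c,d},{d,e},{a,b,e},{b,d,e},{c,d,e}} {{a,c},{b,c},{a,b,c}}
  U123: {{d},{a,e},{b,d},{b,e},{c,d},{d,e},{a,b,e},{b,d,e},{c,d,e}}
C dims 3,4,1; δ0: rk 2, SNF 1^2; δ1: rk 1, SNF 1^1
Ȟ^0 = (3 − 2) − 0 = 1, so Ȟ^0 ≅ Z
Ȟ^1 = (4 − 1) − 2 = 1, so Ȟ^1 ≅ Z
Ȟ^2 = (1 − 0) − 1 = 0, so Ȟ^2 ≅ 0


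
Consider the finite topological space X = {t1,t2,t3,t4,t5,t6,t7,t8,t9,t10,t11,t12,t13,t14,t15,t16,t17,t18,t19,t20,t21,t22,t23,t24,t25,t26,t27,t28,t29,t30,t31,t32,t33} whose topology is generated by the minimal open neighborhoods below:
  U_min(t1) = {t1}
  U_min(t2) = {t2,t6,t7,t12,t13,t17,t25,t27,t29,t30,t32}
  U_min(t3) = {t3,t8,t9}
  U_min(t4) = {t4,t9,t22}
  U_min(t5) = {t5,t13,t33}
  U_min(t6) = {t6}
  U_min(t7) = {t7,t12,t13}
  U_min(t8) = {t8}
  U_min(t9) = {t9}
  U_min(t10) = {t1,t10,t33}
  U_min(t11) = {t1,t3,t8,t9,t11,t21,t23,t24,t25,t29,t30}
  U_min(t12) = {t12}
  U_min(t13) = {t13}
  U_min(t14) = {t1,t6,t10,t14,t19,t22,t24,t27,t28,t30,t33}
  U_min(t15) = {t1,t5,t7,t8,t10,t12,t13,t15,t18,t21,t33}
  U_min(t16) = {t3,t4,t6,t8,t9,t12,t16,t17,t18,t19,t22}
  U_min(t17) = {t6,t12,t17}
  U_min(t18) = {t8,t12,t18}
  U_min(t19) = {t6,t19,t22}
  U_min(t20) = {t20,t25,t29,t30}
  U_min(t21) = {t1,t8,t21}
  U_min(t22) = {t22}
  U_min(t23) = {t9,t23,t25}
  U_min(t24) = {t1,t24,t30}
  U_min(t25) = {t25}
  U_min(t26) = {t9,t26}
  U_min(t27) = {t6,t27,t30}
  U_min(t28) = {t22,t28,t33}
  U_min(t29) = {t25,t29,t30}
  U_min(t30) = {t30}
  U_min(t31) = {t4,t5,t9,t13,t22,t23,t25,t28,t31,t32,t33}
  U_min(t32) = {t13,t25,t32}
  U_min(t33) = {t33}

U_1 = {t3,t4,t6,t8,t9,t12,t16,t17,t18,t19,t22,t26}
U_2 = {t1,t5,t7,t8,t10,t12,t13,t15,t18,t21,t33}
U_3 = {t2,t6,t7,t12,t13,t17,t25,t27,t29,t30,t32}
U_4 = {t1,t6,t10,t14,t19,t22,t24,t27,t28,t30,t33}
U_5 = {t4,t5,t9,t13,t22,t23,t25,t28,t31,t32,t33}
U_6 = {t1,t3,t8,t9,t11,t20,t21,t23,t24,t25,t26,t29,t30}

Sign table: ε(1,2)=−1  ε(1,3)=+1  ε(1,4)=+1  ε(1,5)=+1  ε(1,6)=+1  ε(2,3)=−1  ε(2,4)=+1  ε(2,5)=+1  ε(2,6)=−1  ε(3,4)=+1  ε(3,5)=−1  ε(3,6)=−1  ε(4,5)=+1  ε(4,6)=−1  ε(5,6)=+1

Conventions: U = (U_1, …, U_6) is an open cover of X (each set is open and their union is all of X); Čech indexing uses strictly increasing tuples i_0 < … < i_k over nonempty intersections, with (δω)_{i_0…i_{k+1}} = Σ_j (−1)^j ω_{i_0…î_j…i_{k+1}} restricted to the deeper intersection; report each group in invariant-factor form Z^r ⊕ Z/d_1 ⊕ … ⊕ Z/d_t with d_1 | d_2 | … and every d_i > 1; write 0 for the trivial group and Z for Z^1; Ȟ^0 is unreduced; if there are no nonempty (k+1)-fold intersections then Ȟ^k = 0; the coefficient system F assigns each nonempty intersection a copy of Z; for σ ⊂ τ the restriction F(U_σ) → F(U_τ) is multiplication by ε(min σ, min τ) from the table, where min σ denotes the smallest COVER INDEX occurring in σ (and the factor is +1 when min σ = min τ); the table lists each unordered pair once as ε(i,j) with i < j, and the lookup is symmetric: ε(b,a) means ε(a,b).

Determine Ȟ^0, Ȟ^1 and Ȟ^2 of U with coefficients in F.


nerve simplices:
  U12={t8,t12,t18} U13={t6,t12,t17} U14={t6,t19,t22} U15={t4,t9,t22} U16={t3,t8,t9,t26} U23={t7,t12,t13} U24={t1,t10,t33} U25={t5,t13,t33} U26={t1,t8,t21} U34={t6,t27,t30} U35={t13,t25,t32} U36={t25,t29,t30} U45={t22,t28,t33} U46={t1,t24,t30} U56={t9,t23,t25}
  U123={t12} U126={t8} U134={t6} U145={t22} U156={t9} U235={t13} U245={t33} U246={t1} U346={t30} U356={t25}
C dims 6,15,10; δ0: rk 6, SNF 1^5·2; δ1: rk 9, SNF 1^9
degree 0: 6−6−0 = 0 → Ȟ^0 ≅ 0
degree 1: 15−9−6 = 0 plus torsion [2] → Ȟ^1 ≅ Z/2
degree 2: 10−0−9 = 1 → Ȟ^2 ≅ Z

Ȟ^0 = 0, Ȟ^1 = Z/2 and Ȟ^2 = Z


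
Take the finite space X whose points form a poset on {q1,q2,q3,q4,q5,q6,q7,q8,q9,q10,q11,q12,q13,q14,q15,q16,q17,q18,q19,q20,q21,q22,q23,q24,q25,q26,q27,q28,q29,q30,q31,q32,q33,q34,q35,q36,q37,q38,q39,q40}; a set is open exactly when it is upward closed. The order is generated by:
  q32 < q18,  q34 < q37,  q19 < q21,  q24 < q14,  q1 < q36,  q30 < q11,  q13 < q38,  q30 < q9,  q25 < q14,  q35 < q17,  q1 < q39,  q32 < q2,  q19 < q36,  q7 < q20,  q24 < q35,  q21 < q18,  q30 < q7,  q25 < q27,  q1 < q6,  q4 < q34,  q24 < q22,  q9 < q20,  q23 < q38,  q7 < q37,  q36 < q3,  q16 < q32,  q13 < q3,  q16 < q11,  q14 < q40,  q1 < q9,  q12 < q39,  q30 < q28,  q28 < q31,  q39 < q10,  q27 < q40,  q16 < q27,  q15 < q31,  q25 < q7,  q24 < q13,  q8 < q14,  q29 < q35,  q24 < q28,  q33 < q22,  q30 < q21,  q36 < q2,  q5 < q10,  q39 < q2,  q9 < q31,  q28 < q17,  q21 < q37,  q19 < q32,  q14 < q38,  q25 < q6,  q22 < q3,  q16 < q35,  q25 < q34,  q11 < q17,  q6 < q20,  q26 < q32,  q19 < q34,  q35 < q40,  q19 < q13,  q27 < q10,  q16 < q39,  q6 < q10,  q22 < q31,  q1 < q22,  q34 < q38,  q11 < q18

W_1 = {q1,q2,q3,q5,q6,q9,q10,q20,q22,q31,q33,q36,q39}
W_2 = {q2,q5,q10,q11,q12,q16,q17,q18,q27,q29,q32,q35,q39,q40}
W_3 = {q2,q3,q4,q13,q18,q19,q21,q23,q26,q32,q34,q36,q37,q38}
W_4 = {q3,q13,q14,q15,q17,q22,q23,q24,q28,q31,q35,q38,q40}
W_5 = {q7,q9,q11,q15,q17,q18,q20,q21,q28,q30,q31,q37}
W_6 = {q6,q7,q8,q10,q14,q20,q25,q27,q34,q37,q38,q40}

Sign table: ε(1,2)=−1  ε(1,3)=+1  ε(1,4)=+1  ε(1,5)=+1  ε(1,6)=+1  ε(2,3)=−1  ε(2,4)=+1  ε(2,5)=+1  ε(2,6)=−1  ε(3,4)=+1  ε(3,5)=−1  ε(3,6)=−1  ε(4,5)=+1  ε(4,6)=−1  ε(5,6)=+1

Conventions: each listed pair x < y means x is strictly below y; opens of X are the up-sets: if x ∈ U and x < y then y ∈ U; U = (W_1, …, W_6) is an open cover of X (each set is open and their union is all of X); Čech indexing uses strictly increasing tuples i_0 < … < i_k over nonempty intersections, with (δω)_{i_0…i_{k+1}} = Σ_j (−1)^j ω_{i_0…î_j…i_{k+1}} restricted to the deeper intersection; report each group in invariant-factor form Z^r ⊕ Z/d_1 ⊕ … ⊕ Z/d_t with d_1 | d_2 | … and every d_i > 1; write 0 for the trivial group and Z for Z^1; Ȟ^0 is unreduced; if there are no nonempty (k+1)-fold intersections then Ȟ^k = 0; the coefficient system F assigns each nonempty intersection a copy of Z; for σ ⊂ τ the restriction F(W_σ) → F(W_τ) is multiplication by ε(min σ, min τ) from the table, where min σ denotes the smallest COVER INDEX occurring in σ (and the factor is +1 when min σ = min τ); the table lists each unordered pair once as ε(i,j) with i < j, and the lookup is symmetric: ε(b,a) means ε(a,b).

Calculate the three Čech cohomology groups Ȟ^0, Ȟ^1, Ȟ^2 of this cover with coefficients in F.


Ȟ^0 = 0; Ȟ^1 = Z/2; Ȟ^2 = Z

nerve of the cover:
  W12={q2,q5,q10,q39} W13={q2,q3,q36} W14={q3,q22,q31} W15={q9,q20,q31} W16={q6,q10,q20} W23={q2,q18,q32} W24={q17,q35,q40} W25={q11,q17,q18} W26={q10,q27,q40} W34={q3,q13,q23,q38} W35={q18,q21,q37} W36={q34,q37,q38} W45={q15,q17,q28,q31} W46={q14,q38,q40} W56={q7,q20,q37}
  W123={q2} W126={q10} W134={q3} W145={q31} W156={q20} W235={q18} W245={q17} W246={q40} W346={q38} W356={q37}
C dims 6,15,10; δ0: rk 6, SNF 1^5·2; δ1: rk 9, SNF 1^9
Ȟ^0 = (6 − 6) − 0 = 0, so Ȟ^0 ≅ 0
Ȟ^1 = (15 − 9) − 6 = 0 plus torsion [2], so Ȟ^1 ≅ Z/2
Ȟ^2 = (10 − 0) − 9 = 1, so Ȟ^2 ≅ Z


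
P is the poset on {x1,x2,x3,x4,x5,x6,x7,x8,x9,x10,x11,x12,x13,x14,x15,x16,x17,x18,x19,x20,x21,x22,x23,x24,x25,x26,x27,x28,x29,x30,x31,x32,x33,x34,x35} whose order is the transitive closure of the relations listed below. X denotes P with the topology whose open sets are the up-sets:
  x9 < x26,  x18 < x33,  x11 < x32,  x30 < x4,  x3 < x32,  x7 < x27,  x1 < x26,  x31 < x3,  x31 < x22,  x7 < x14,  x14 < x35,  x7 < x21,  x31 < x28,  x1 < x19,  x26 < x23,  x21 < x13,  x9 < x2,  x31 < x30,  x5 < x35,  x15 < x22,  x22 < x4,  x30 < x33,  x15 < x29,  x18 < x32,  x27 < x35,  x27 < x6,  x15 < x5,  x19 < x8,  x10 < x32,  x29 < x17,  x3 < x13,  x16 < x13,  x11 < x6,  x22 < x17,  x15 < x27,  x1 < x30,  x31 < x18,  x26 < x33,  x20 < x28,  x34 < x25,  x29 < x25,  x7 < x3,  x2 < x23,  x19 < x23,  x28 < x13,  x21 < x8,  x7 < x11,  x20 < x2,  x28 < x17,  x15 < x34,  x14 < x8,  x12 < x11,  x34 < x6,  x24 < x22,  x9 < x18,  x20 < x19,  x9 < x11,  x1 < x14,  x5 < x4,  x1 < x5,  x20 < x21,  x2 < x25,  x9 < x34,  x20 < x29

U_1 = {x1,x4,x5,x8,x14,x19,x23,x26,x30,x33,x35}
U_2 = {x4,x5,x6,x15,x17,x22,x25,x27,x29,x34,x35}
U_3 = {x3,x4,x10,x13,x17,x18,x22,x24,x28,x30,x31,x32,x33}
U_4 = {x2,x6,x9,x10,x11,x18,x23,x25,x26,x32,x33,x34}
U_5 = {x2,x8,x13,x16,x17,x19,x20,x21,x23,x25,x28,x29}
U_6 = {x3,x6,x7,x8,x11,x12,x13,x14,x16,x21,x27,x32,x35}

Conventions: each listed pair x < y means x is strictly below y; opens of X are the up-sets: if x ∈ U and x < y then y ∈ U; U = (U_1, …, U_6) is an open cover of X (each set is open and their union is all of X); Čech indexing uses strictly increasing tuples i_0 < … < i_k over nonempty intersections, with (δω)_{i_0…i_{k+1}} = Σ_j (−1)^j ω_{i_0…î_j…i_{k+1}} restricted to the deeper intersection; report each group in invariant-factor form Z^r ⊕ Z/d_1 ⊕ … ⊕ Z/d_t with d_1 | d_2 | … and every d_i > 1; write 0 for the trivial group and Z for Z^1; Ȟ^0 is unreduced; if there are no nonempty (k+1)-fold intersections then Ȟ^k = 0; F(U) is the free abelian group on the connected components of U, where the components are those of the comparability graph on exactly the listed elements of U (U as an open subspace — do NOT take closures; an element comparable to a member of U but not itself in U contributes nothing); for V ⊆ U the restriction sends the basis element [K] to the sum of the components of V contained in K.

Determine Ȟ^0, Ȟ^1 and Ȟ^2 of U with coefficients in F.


Ȟ^0 ≅ Z, Ȟ^1 ≅ 0 and Ȟ^2 ≅ Z/2

cover nerve:
  U12={x4,x5,x35} U13={x4,x30,x33} U14={x23,x26,x33} U15={x8,x19,x23} U16={x8,x14,x35} U23={x4,x17,x22} U24={x6,x25,x34} U25={x17,x25,x29} U26={x6,x27,x35} U34={x10,x18,x32,x33} U35={x13,x17,x28} U36={x3,x13,x32} U45={x2,x23,x25} U46={x6,x11,x32} U56={x8,x13,x16,x21}
  U123={x4} U126={x35} U134={x33} U145={x23} U156={x8} U235={x17} U245={x25} U246={x6} U346={x32} U356={x13}
components per intersection:
  U1: {x1,x4,x5,x8,x14,x19,x23,x26,x30,x33,x35}
  U2: {x4,x5,x6,x15,x17,x22,x25,x27,x29,x34,x35}
  U3: {x3,x4,x10,x13,x17,x18,x22,x24,x28,x30,x31,x32,x33}
  U4: {x2,x6,x9,x10,x11,x18,x23,x25,x26,x32,x33,x34}
  U5: {x2,x8,x13,x16,x17,x19,x20,x21,x23,x25,x28,x29}
  U6: {x3,x6,x7,x8,x11,x12,x13,x14,x16,x21,x27,x32,x35}
  U12: {x4,x5,x35}
  U13: {x4,x30,x33}
  U14: {x23,x26,x33}
  U15: {x8,x19,x23}
  U16: {x8,x14,x35}
  U23: {x4,x17,x22}
  U24: {x6,x25,x34}
  U25: {x17,x25,x29}
  U26: {x6,x27,x35}
  U34: {x10,x18,x32,x33}
  U35: {x13,x17,x28}
  U36: {x3,x13,x32}
  U45: {x2,x23,x25}
  U46: {x6,x11,x32}
  U56: {x8,x13,x16,x21}
  U123: {x4}
  U126: {x35}
  U134: {x33}
  U145: {x23}
  U156: {x8}
  U235: {x17}
  U245: {x25}
  U246: {x6}
  U346: {x32}
  U356: {x13}
C dims 6,15,10; δ0: rk 5, SNF 1^5; δ1: rk 10, SNF 1^9·2
Ȟ^0: (6−5)−0=1 ⇒ Z
Ȟ^1: (15−10)−5=0 ⇒ 0
Ȟ^2: (10−0)−10=0 plus torsion [2] ⇒ Z/2


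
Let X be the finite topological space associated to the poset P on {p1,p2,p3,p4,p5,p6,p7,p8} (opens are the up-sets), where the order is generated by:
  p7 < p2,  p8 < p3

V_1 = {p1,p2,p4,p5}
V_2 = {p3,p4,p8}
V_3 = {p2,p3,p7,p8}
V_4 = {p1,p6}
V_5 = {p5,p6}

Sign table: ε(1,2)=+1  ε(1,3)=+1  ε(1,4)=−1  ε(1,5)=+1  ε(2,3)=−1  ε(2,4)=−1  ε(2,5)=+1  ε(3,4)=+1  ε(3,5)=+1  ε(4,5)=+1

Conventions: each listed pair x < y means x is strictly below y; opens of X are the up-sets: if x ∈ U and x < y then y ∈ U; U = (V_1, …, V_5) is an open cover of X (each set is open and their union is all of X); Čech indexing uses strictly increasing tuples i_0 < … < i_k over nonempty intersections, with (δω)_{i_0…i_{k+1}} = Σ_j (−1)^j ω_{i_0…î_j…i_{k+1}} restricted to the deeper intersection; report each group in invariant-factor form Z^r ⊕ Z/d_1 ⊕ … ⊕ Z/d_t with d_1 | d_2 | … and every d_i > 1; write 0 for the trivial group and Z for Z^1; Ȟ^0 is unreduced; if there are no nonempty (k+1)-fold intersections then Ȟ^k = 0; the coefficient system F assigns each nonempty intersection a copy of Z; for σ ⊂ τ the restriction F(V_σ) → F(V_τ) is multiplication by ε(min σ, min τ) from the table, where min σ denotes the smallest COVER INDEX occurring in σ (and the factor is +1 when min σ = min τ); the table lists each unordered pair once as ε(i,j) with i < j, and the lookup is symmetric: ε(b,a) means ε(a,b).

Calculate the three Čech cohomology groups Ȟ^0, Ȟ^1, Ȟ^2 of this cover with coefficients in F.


nonempty intersections:
  V12={p4} V13={p2} V14={p1} V15={p5} V23={p3,p8} V45={p6}
C dims 5,6; δ0: rk 5, SNF 1^4·2
Ȟ^0: (5−5)−0=0 ⇒ 0
Ȟ^1: (6−0)−5=1 plus torsion [2] ⇒ Z ⊕ Z/2
Ȟ^2: (0−0)−0=0 ⇒ 0

Ȟ^0(U;F) ≅ 0, Ȟ^1(U;F) ≅ Z ⊕ Z/2, Ȟ^2(U;F) ≅ 0


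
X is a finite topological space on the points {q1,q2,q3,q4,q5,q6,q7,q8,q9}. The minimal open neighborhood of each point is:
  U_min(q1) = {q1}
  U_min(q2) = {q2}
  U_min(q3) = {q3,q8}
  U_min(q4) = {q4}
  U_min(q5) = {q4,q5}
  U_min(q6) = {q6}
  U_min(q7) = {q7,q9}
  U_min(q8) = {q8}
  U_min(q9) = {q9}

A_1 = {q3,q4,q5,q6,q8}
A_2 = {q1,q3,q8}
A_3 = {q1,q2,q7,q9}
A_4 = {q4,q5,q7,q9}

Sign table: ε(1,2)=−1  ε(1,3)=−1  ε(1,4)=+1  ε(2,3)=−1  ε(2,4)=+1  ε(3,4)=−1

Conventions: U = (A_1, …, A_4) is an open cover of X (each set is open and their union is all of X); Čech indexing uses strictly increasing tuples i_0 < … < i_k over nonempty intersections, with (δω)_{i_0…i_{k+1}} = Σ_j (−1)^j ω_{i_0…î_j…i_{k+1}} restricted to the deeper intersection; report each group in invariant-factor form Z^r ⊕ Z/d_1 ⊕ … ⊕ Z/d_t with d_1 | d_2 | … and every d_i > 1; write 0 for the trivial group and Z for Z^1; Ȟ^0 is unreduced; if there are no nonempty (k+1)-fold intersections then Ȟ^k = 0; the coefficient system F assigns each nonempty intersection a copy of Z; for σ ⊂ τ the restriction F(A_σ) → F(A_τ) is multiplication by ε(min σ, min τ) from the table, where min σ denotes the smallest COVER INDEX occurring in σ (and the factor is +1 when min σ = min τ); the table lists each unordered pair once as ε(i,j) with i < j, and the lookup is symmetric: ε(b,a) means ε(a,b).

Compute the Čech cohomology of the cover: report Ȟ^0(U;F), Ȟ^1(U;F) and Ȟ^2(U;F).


Ȟ^0 = 0, Ȟ^1 = Z/2 and Ȟ^2 = 0

nerve simplices:
  A12={q3,q8} A14={q4,q5} A23={q1} A34={q7,q9}
C dims 4,4; δ0: rk 4, SNF 1^3·2
degree 0: 4−4−0 = 0 → Ȟ^0 ≅ 0
degree 1: 4−0−4 = 0 plus torsion [2] → Ȟ^1 ≅ Z/2
degree 2: 0−0−0 = 0 → Ȟ^2 ≅ 0


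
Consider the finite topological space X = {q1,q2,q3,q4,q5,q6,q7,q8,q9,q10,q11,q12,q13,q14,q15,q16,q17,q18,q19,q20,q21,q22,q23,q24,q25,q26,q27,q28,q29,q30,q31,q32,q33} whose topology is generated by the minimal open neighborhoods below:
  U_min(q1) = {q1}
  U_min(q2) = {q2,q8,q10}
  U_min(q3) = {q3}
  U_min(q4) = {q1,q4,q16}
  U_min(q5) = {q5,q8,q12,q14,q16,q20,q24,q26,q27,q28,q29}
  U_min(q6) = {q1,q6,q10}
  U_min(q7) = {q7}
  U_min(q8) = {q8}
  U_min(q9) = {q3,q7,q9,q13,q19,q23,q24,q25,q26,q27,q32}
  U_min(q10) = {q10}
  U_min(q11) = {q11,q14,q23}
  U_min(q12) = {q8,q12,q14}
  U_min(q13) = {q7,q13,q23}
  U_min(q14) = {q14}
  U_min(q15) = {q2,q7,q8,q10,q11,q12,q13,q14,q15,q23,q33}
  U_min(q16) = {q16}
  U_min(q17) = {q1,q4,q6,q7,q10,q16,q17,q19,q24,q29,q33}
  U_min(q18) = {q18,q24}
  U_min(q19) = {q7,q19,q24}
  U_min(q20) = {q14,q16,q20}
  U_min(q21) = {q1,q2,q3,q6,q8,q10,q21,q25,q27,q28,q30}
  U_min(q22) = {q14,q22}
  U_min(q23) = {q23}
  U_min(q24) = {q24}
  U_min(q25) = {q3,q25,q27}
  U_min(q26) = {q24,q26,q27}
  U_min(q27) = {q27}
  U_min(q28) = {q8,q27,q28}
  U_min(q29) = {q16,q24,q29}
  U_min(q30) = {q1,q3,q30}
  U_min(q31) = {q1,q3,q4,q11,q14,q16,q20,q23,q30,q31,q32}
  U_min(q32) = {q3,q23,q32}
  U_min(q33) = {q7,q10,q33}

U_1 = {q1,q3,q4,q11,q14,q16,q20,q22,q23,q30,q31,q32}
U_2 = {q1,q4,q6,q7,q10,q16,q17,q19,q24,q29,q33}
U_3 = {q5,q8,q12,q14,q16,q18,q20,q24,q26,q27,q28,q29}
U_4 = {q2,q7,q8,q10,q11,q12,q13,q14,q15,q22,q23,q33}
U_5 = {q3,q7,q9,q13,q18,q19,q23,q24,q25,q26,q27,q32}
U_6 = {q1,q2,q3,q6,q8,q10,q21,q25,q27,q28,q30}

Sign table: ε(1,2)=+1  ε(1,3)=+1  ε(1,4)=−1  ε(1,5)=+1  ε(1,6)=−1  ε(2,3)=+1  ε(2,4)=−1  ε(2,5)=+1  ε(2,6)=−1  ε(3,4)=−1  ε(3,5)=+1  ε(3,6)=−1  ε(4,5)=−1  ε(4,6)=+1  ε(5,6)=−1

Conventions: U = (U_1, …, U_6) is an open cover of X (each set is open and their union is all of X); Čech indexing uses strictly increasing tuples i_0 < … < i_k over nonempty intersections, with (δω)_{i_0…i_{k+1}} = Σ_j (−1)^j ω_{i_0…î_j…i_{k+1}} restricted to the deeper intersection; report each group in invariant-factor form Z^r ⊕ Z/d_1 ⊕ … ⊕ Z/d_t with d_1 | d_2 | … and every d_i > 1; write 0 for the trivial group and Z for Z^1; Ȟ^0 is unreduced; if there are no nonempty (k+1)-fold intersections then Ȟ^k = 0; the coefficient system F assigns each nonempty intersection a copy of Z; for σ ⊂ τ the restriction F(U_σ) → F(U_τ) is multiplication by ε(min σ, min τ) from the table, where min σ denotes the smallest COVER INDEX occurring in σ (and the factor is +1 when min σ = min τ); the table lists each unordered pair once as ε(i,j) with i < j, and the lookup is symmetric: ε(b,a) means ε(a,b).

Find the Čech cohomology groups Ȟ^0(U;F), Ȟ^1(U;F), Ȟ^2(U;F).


nerve simplices:
  U12={q1,q4,q16} U13={q14,q16,q20} U14={q11,q14,q22,q23} U15={q3,q23,q32} U16={q1,q3,q30} U23={q16,q24,q29} U24={q7,q10,q33} U25={q7,q19,q24} U26={q1,q6,q10} U34={q8,q12,q14} U35={q18,q24,q26,q27} U36={q8,q27,q28} U45={q7,q13,q23} U46={q2,q8,q10} U56={q3,q25,q27}
  U123={q16} U126={q1} U134={q14} U145={q23} U156={q3} U235={q24} U245={q7} U246={q10} U346={q8} U356={q27}
C dims 6,15,10; δ0: rk 5, SNF 1^5; δ1: rk 10, SNF 1^9·2
degree 0: 6−5−0 = 1 → Ȟ^0 ≅ Z
degree 1: 15−10−5 = 0 → Ȟ^1 ≅ 0
degree 2: 10−0−10 = 0 plus torsion [2] → Ȟ^2 ≅ Z/2

Ȟ^0 = Z, Ȟ^1 = 0 and Ȟ^2 = Z/2


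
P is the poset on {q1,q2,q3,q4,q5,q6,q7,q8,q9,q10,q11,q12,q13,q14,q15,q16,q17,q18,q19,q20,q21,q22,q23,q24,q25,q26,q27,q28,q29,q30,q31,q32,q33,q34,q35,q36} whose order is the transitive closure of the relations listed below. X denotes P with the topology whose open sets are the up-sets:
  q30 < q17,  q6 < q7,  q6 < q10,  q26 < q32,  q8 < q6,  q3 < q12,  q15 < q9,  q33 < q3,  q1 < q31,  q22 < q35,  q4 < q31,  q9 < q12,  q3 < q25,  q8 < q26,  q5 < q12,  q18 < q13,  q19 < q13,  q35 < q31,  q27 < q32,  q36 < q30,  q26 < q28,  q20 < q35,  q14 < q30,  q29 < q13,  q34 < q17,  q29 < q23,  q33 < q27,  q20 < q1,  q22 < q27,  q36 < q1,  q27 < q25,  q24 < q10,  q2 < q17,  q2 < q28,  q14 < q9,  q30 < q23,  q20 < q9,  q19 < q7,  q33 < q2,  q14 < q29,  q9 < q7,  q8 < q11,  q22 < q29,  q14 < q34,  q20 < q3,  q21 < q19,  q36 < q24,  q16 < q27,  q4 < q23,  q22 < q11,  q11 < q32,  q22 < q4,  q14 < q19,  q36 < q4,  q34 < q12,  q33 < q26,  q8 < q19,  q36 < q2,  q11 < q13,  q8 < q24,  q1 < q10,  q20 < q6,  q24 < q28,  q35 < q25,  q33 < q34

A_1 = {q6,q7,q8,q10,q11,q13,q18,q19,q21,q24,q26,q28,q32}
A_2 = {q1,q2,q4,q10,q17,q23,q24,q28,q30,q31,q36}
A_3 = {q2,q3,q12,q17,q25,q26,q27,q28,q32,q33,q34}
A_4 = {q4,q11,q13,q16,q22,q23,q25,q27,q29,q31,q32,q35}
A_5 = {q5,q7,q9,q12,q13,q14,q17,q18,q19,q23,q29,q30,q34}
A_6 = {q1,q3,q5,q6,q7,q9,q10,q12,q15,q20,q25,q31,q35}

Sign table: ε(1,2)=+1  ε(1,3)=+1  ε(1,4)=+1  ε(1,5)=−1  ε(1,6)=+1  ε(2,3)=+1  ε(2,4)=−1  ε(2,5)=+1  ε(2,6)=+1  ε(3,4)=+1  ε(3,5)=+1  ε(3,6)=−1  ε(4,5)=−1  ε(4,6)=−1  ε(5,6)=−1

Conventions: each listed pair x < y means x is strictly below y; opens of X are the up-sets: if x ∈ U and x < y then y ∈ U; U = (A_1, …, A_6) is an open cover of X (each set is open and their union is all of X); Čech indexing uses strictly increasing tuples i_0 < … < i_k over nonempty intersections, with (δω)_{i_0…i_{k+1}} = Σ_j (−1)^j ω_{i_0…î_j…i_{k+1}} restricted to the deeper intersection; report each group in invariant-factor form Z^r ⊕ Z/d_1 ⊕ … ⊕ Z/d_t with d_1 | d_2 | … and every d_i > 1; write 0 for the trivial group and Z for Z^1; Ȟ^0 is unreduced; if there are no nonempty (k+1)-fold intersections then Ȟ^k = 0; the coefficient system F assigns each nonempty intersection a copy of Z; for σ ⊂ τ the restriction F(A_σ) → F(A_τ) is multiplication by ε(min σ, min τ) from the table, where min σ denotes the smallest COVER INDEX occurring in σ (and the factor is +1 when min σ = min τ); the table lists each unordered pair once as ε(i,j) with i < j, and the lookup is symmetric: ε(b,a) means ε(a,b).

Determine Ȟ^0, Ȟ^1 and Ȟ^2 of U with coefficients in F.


cover nerve:
  A12={q10,q24,q28} A13={q26,q28,q32} A14={q11,q13,q32} A15={q7,q13,q18,q19} A16={q6,q7,q10} A23={q2,q17,q28} A24={q4,q23,q31} A25={q17,q23,q30} A26={q1,q10,q31} A34={q25,q27,q32} A35={q12,q17,q34} A36={q3,q12,q25} A45={q13,q23,q29} A46={q25,q31,q35} A56={q5,q7,q9,q12}
  A123={q28} A126={q10} A134={q32} A145={q13} A156={q7} A235={q17} A245={q23} A246={q31} A346={q25} A356={q12}
C dims 6,15,10; δ0: rk 6, SNF 1^5·2; δ1: rk 9, SNF 1^9
Ȟ^0: (6−6)−0=0 ⇒ 0
Ȟ^1: (15−9)−6=0 plus torsion [2] ⇒ Z/2
Ȟ^2: (10−0)−9=1 ⇒ Z

Ȟ^0 = 0; Ȟ^1 = Z/2; Ȟ^2 = Z


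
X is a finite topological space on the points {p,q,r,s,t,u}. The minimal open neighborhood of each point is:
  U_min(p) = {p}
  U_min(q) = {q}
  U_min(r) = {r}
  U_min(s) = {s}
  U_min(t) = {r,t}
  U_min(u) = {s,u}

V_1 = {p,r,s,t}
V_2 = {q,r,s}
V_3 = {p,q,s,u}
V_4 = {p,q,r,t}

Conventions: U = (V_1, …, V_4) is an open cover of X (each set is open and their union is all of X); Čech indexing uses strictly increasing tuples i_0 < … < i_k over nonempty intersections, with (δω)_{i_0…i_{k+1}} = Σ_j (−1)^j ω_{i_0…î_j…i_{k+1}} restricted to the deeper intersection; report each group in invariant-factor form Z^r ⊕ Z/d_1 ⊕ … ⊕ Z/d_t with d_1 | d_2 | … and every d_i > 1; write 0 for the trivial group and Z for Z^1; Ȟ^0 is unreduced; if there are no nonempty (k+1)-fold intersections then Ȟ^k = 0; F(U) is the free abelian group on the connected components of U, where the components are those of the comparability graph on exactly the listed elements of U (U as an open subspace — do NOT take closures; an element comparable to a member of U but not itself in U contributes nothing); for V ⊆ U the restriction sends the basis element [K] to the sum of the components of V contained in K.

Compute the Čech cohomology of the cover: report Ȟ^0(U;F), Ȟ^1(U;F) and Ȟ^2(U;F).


Ȟ^0(U;F) ≅ Z^4; Ȟ^1(U;F) ≅ 0; Ȟ^2(U;F) ≅ 0

nonempty overlaps:
  V12={r,s} V13={p,s} V14={p,r,t} V23={q,s} V24={q,r} V34={p,q}
  V123={s} V124={r} V134={p} V234={q}
components per intersection:
  V1: {p} {r,t} {s}
  V2: {q} {r} {s}
  V3: {p} {q} {s,u}
  V4: {p} {q} {r,t}
  V12: {r} {s}
  V13: {p} {s}
  V14: {p} {r,t}
  V23: {q} {s}
  V24: {q} {r}
  V34: {p} {q}
  V123: {s}
  V124: {r}
  V134: {p}
  V234: {q}
C dims 12,12,4; δ0: rk 8, SNF 1^8; δ1: rk 4, SNF 1^4
degree 0: 12−8−0 = 4 → Ȟ^0 ≅ Z^4
degree 1: 12−4−8 = 0 → Ȟ^1 ≅ 0
degree 2: 4−0−4 = 0 → Ȟ^2 ≅ 0


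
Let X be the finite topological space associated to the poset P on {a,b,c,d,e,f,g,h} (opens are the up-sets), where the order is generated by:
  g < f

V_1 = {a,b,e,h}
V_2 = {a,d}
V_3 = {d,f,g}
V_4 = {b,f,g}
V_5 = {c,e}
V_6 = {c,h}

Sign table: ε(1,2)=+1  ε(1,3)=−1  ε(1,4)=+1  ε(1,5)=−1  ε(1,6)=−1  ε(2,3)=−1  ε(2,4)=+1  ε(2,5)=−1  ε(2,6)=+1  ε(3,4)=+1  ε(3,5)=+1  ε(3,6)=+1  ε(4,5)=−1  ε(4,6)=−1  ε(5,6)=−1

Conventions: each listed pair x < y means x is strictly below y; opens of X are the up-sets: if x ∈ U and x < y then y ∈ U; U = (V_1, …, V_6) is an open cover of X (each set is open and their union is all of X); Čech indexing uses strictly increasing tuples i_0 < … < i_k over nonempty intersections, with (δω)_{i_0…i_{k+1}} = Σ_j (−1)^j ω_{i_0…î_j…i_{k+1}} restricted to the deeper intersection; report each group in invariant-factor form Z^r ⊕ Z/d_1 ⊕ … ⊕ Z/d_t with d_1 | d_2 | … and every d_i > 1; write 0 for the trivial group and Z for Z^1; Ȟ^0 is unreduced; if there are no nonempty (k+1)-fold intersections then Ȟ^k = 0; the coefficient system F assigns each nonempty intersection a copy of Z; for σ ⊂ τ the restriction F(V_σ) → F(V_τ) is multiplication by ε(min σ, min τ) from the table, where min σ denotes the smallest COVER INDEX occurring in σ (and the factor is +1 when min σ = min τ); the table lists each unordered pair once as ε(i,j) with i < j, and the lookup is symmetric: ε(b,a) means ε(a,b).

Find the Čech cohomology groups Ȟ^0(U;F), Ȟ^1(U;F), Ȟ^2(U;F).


nonempty overlaps:
  V12={a} V14={b} V15={e} V16={h} V23={d} V34={f,g} V56={c}
C dims 6,7; δ0: rk 6, SNF 1^5·2
degree 0: 6−6−0 = 0 → Ȟ^0 ≅ 0
degree 1: 7−0−6 = 1 plus torsion [2] → Ȟ^1 ≅ Z ⊕ Z/2
degree 2: 0−0−0 = 0 → Ȟ^2 ≅ 0

Ȟ^0 = 0, Ȟ^1 = Z ⊕ Z/2 and Ȟ^2 = 0


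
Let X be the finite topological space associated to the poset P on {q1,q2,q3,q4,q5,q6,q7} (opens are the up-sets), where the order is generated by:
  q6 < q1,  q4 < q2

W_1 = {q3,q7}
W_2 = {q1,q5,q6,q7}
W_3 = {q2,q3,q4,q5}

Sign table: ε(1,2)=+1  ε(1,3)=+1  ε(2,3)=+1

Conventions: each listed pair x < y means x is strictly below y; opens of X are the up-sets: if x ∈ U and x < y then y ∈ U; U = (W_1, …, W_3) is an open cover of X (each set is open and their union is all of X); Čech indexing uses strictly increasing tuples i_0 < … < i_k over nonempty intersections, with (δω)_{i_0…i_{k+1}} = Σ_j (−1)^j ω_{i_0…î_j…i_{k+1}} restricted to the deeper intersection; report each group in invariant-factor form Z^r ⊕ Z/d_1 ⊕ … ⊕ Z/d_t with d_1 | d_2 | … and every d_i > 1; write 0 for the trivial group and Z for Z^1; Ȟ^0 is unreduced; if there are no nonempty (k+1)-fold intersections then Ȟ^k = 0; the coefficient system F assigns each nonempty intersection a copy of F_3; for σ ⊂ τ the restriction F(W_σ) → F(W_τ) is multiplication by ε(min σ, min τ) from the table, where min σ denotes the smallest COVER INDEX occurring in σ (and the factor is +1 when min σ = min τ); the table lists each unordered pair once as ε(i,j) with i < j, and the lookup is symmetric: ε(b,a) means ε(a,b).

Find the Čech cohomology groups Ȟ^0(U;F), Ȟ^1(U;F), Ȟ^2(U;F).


nonempty overlaps:
  W12={q7} W13={q3} W23={q5}
C dims 3,3; δ0: rk_F3 2
degree 0: 3−2−0 = 1 → Ȟ^0 ≅ Z/3
degree 1: 3−0−2 = 1 → Ȟ^1 ≅ Z/3
degree 2: 0−0−0 = 0 → Ȟ^2 ≅ 0

Ȟ^0(U;F) ≅ Z/3; Ȟ^1(U;F) ≅ Z/3; Ȟ^2(U;F) ≅ 0


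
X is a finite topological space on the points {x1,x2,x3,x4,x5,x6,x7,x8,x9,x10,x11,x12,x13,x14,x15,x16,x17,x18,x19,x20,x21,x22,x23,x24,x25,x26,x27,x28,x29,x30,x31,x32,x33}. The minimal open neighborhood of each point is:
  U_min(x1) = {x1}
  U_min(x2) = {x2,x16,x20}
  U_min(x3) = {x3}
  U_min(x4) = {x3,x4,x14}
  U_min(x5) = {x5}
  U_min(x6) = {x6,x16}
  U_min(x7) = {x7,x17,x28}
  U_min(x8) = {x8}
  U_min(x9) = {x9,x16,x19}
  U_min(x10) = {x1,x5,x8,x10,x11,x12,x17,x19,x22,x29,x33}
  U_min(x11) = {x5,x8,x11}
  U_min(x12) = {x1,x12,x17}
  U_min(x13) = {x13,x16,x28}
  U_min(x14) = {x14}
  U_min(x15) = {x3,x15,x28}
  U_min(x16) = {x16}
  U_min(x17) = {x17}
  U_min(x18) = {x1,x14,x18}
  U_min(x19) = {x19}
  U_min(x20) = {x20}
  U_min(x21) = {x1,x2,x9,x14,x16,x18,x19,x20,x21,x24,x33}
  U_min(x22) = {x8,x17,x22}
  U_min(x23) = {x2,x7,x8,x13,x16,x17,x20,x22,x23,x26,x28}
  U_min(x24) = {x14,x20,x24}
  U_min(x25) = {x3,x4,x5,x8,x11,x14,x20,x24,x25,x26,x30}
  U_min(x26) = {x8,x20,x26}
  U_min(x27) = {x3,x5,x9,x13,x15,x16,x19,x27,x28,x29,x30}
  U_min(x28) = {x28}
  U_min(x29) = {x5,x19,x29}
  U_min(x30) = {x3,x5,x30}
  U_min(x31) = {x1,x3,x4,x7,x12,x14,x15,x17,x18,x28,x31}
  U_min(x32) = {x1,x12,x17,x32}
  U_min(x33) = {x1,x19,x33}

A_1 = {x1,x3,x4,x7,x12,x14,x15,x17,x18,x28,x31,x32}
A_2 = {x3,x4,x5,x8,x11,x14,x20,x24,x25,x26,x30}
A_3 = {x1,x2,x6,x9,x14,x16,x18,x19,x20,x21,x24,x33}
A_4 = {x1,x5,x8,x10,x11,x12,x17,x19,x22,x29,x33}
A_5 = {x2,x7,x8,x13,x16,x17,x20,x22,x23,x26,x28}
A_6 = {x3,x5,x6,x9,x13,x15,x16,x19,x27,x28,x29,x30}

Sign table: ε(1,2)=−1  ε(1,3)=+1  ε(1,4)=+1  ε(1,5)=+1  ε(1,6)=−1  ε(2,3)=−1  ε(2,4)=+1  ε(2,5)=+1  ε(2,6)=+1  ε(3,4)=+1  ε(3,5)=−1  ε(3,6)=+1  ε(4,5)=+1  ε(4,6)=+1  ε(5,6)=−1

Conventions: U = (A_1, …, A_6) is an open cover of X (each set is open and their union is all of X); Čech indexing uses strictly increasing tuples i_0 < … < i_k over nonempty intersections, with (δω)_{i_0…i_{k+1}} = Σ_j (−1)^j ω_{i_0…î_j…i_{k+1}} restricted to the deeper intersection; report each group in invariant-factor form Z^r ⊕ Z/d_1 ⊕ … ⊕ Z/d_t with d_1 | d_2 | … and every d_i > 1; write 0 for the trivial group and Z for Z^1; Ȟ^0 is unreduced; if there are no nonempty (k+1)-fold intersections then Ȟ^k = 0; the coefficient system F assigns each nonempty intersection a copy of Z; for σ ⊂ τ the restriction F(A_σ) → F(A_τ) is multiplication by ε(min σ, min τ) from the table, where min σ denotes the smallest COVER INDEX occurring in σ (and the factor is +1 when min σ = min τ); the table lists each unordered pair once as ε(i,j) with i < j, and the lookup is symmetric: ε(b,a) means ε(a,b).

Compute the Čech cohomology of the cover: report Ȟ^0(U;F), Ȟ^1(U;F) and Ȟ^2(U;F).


cover nerve:
  A12={x3,x4,x14} A13={x1,x14,x18} A14={x1,x12,x17} A15={x7,x17,x28} A16={x3,x15,x28} A23={x14,x20,x24} A24={x5,x8,x11} A25={x8,x20,x26} A26={x3,x5,x30} A34={x1,x19,x33} A35={x2,x16,x20} A36={x6,x9,x16,x19} A45={x8,x17,x22} A46={x5,x19,x29} A56={x13,x16,x28}
  A123={x14} A126={x3} A134={x1} A145={x17} A156={x28} A235={x20} A245={x8} A246={x5} A346={x19} A356={x16}
C dims 6,15,10; δ0: rk 6, SNF 1^5·2; δ1: rk 9, SNF 1^9
Ȟ^0: (6−6)−0=0 ⇒ 0
Ȟ^1: (15−9)−6=0 plus torsion [2] ⇒ Z/2
Ȟ^2: (10−0)−9=1 ⇒ Z

Ȟ^0(U;F) ≅ 0, Ȟ^1(U;F) ≅ Z/2, Ȟ^2(U;F) ≅ Z
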